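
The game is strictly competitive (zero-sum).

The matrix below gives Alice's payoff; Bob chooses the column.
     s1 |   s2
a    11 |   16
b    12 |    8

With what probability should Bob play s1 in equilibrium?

Row minima are 11 and 8, so Alice's maximin is 11; column maxima are 12 and 16, so Bob's minimax is 12. These differ, so the equilibrium is in mixed strategies.
Let Bob play s1 with probability q. Alice is indifferent when 11q + 16(1−q) = 12q + 8(1−q), giving q = 8/9.

8/9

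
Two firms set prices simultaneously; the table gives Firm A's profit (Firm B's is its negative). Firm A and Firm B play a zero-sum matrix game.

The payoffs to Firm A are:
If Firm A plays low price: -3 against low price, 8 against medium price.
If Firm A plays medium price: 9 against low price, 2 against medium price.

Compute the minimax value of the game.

Row minima are -3 and 2, so Firm A's maximin is 2; column maxima are 9 and 8, so Firm B's minimax is 8. These differ, so the equilibrium is in mixed strategies.
Let Firm A play low price with probability p. Firm B is indifferent when −3p + 9(1−p) = 8p + 2(1−p), giving p = 7/18.
Let Firm B play low price with probability q. Firm A is indifferent when −3q + 8(1−q) = 9q + 2(1−q), giving q = 1/3.
The value is -3·(1/3) + (8)·(2/3) = 13/3.

13/3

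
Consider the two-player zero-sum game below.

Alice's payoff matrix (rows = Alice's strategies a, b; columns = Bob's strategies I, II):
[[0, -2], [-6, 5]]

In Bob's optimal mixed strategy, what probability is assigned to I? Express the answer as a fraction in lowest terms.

7/13

Row minima are -2 and -6, so Alice's maximin is -2; column maxima are 0 and 5, so Bob's minimax is 0. These differ, so the equilibrium is in mixed strategies.
Let Bob play I with probability q. Alice is indifferent when −2(1−q) = −6q + 5(1−q), giving q = 7/13.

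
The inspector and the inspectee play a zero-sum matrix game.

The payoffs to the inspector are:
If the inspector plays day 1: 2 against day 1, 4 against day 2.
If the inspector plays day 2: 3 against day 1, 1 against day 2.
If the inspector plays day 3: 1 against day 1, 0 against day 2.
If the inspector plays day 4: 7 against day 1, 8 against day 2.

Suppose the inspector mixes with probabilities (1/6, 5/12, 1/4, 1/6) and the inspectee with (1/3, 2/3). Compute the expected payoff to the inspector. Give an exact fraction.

47/18

Against (1/3, 2/3), each row's expected payoff is day 1: 10/3; day 2: 5/3; day 3: 1/3; day 4: 23/3.
Taking the (1/6, 5/12, 1/4, 1/6)-weighted average: (1/6)·(10/3) + (5/12)·(5/3) + (1/4)·(1/3) + (1/6)·(23/3) = 47/18.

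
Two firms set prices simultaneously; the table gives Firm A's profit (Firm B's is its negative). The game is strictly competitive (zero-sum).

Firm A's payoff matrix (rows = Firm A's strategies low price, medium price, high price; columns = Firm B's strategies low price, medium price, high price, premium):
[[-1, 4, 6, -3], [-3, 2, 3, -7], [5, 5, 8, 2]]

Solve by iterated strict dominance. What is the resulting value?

Row low price is strictly dominated by row high price (5>-1, 5>4, 8>6, 2>-3); eliminate low price.
Row medium price is strictly dominated by row high price (5>-3, 5>2, 8>3, 2>-7); eliminate medium price.
Column low price is strictly dominated by premium for Firm B (2<5); eliminate low price.
Column high price is strictly dominated by medium price for Firm B (5<8); eliminate high price.
Column medium price is strictly dominated by premium for Firm B (2<5); eliminate medium price.
Only (high price, premium) remains, with payoff 2.

2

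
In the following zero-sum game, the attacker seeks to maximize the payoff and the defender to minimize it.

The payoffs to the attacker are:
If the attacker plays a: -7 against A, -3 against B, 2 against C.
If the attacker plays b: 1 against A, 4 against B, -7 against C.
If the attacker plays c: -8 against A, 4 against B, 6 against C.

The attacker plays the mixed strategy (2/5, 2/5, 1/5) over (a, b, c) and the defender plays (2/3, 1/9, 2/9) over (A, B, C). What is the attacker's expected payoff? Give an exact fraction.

Against (2/3, 1/9, 2/9), each row's expected payoff is a: -41/9; b: -4/9; c: -32/9.
Taking the (2/5, 2/5, 1/5)-weighted average: (2/5)·(-41/9) + (2/5)·(-4/9) + (1/5)·(-32/9) = -122/45.

-122/45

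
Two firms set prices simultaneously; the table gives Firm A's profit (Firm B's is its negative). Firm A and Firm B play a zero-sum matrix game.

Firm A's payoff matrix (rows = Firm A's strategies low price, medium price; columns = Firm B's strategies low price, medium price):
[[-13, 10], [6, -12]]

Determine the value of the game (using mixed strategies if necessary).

-96/41

Row minima are -13 and -12, so Firm A's maximin is -12; column maxima are 6 and 10, so Firm B's minimax is 6. These differ, so the equilibrium is in mixed strategies.
Let Firm A play low price with probability p. Firm B is indifferent when −13p + 6(1−p) = 10p − 12(1−p), giving p = 18/41.
Let Firm B play low price with probability q. Firm A is indifferent when −13q + 10(1−q) = 6q − 12(1−q), giving q = 22/41.
The value is -13·(22/41) + (10)·(19/41) = -96/41.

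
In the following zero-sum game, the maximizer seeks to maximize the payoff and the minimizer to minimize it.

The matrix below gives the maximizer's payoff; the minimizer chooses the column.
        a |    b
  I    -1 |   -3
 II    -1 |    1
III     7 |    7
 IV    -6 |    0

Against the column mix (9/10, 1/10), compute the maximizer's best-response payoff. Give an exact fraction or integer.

7

I: (-1)·(9/10) + (-3)·(1/10) = -6/5.
II: (-1)·(9/10) + (1)·(1/10) = -4/5.
III: (7)·(9/10) + (7)·(1/10) = 7.
IV: (-6)·(9/10) + (0)·(1/10) = -27/5.
The best pure response is III with expected payoff 7.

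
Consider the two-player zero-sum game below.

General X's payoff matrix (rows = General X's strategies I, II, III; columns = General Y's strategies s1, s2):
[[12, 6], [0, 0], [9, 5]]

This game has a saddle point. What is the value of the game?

Row minima: 6, 0, 5 → General X's maximin is 6.
Column maxima: 12, 6 → General Y's minimax is 6.
They coincide at (I, s2), so the value is 6.

6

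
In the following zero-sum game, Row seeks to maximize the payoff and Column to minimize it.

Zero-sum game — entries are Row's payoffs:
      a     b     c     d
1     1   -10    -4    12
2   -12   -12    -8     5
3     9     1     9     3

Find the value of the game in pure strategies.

Row minima: -10, -12, 1 → Row's maximin is 1.
Column maxima: 9, 1, 9, 12 → Column's minimax is 1.
They coincide at (3, b), so the value is 1.

1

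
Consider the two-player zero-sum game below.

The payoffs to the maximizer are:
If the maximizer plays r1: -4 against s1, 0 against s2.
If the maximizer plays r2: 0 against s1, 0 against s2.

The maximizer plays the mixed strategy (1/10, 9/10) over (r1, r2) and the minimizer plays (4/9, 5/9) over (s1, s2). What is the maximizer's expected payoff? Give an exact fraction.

Against (4/9, 5/9), each row's expected payoff is r1: -16/9; r2: 0.
Taking the (1/10, 9/10)-weighted average: (1/10)·(-16/9) + (9/10)·(0) = -8/45.

-8/45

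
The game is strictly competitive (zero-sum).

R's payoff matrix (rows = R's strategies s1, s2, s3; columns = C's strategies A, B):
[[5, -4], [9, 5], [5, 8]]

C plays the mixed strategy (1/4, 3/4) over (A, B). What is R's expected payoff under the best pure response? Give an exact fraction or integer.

29/4

s1: (5)·(1/4) + (-4)·(3/4) = -7/4.
s2: (9)·(1/4) + (5)·(3/4) = 6.
s3: (5)·(1/4) + (8)·(3/4) = 29/4.
The best pure response is s3 with expected payoff 29/4.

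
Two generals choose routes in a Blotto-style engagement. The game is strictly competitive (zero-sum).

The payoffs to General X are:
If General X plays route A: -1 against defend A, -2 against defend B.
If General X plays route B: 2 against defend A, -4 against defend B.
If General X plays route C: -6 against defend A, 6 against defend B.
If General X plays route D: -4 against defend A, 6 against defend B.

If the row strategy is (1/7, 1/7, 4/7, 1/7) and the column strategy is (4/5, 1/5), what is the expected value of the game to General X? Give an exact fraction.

Against (4/5, 1/5), each row's expected payoff is route A: -6/5; route B: 4/5; route C: -18/5; route D: -2.
Taking the (1/7, 1/7, 4/7, 1/7)-weighted average: (1/7)·(-6/5) + (1/7)·(4/5) + (4/7)·(-18/5) + (1/7)·(-2) = -12/5.

-12/5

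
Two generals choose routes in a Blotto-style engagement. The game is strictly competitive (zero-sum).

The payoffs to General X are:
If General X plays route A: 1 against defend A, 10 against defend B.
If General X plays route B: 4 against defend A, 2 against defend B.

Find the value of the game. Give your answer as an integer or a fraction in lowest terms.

Row minima are 1 and 2, so General X's maximin is 2; column maxima are 4 and 10, so General Y's minimax is 4. These differ, so the equilibrium is in mixed strategies.
Let General X play route A with probability p. General Y is indifferent when p + 4(1−p) = 10p + 2(1−p), giving p = 2/11.
Let General Y play defend A with probability q. General X is indifferent when q + 10(1−q) = 4q + 2(1−q), giving q = 8/11.
The value is 1·(8/11) + (10)·(3/11) = 38/11.

38/11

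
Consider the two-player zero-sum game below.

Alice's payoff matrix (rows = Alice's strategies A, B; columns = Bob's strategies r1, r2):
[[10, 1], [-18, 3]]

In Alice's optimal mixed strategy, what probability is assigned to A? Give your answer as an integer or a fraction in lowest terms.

7/10

Row minima are 1 and -18, so Alice's maximin is 1; column maxima are 10 and 3, so Bob's minimax is 3. These differ, so the equilibrium is in mixed strategies.
Let Alice play A with probability p. Bob is indifferent when 10p − 18(1−p) = p + 3(1−p), giving p = 7/10.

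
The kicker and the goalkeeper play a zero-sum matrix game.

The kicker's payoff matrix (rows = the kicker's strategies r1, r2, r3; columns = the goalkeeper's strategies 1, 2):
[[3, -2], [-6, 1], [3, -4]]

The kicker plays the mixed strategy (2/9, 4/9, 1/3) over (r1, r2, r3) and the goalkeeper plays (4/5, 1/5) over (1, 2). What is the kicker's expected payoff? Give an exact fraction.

-16/15

Against (4/5, 1/5), each row's expected payoff is r1: 2; r2: -23/5; r3: 8/5.
Taking the (2/9, 4/9, 1/3)-weighted average: (2/9)·(2) + (4/9)·(-23/5) + (1/3)·(8/5) = -16/15.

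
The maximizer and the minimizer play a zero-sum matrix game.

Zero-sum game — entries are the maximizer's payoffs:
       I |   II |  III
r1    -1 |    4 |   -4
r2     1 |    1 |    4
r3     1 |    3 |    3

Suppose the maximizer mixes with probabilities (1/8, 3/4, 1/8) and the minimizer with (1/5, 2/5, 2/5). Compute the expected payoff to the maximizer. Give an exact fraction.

39/20

Against (1/5, 2/5, 2/5), each row's expected payoff is r1: -1/5; r2: 11/5; r3: 13/5.
Taking the (1/8, 3/4, 1/8)-weighted average: (1/8)·(-1/5) + (3/4)·(11/5) + (1/8)·(13/5) = 39/20.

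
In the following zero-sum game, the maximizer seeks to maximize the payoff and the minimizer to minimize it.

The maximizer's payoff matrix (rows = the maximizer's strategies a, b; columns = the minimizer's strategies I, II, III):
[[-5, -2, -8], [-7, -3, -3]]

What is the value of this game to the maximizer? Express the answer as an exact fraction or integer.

-41/7

Column II is strictly dominated by I for the minimizer (it gives the maximizer more in every row).
The remaining 2×2 game on (a, b) × (I, III) has no saddle point. Let the maximizer play a with probability p; indifference gives −5p − 7(1−p) = −8p − 3(1−p), so p = 4/7.
Similarly the minimizer's optimal q on I is 5/7, and the value is -5·(5/7) + (-8)·(2/7) = -41/7.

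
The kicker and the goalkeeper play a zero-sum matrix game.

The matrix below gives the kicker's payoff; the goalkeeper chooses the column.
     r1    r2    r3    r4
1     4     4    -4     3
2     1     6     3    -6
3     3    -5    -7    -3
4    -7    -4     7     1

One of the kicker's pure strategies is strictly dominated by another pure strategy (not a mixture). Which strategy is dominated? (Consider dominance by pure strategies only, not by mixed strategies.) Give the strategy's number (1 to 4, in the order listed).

3

Compare 3 with 1: 4 > 3, 4 > -5, -4 > -7, 3 > -3.
So 1 strictly dominates 3 for the kicker; 3 is strictly dominated.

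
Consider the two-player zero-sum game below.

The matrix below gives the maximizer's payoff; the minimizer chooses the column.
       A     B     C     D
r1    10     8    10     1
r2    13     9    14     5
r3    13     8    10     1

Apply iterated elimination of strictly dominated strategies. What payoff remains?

Column B is strictly dominated by D for the minimizer (1<8, 5<9, 1<8); eliminate B.
Row r1 is strictly dominated by row r2 (13>10, 14>10, 5>1); eliminate r1.
Column C is strictly dominated by D for the minimizer (5<14, 1<10); eliminate C.
Column A is strictly dominated by D for the minimizer (5<13, 1<13); eliminate A.
Row r3 is strictly dominated by row r2 (5>1); eliminate r3.
Only (r2, D) remains, with payoff 5.

5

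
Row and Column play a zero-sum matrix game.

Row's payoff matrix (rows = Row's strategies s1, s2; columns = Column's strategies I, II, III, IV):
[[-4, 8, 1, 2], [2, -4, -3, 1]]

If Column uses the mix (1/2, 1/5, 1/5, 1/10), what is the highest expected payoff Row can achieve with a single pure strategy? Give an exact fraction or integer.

s1: (-4)·(1/2) + (8)·(1/5) + (1)·(1/5) + (2)·(1/10) = 0.
s2: (2)·(1/2) + (-4)·(1/5) + (-3)·(1/5) + (1)·(1/10) = -3/10.
The best pure response is s1 with expected payoff 0.

0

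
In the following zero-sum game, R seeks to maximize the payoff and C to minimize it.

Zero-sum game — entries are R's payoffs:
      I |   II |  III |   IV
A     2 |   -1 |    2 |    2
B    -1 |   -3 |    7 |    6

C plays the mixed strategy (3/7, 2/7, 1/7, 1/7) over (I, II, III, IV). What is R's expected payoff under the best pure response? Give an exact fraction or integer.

8/7

A: (2)·(3/7) + (-1)·(2/7) + (2)·(1/7) + (2)·(1/7) = 8/7.
B: (-1)·(3/7) + (-3)·(2/7) + (7)·(1/7) + (6)·(1/7) = 4/7.
The best pure response is A with expected payoff 8/7.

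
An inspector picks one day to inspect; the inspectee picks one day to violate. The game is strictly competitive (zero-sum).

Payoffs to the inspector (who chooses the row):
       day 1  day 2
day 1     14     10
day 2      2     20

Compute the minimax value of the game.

130/11

Row minima are 10 and 2, so the inspector's maximin is 10; column maxima are 14 and 20, so the inspectee's minimax is 14. These differ, so the equilibrium is in mixed strategies.
Let the inspector play day 1 with probability p. The inspectee is indifferent when 14p + 2(1−p) = 10p + 20(1−p), giving p = 9/11.
Let the inspectee play day 1 with probability q. The inspector is indifferent when 14q + 10(1−q) = 2q + 20(1−q), giving q = 5/11.
The value is 14·(5/11) + (10)·(6/11) = 130/11.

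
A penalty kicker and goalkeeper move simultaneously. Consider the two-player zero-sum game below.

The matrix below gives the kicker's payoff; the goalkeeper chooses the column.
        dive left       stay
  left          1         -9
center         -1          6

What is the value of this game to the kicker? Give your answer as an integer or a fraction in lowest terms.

Row minima are -9 and -1, so the kicker's maximin is -1; column maxima are 1 and 6, so the goalkeeper's minimax is 1. These differ, so the equilibrium is in mixed strategies.
Let the kicker play left with probability p. The goalkeeper is indifferent when p − (1−p) = −9p + 6(1−p), giving p = 7/17.
Let the goalkeeper play dive left with probability q. The kicker is indifferent when q − 9(1−q) = −q + 6(1−q), giving q = 15/17.
The value is 1·(15/17) + (-9)·(2/17) = -3/17.

-3/17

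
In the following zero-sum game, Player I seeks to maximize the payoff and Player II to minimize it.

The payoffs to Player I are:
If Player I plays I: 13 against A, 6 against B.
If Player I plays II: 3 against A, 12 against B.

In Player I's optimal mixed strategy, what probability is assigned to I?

Row minima are 6 and 3, so Player I's maximin is 6; column maxima are 13 and 12, so Player II's minimax is 12. These differ, so the equilibrium is in mixed strategies.
Let Player I play I with probability p. Player II is indifferent when 13p + 3(1−p) = 6p + 12(1−p), giving p = 9/16.

9/16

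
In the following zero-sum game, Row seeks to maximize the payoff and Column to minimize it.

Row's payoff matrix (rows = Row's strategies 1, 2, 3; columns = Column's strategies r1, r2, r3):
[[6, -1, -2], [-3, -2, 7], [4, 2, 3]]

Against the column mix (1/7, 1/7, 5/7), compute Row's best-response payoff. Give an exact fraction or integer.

30/7

1: (6)·(1/7) + (-1)·(1/7) + (-2)·(5/7) = -5/7.
2: (-3)·(1/7) + (-2)·(1/7) + (7)·(5/7) = 30/7.
3: (4)·(1/7) + (2)·(1/7) + (3)·(5/7) = 3.
The best pure response is 2 with expected payoff 30/7.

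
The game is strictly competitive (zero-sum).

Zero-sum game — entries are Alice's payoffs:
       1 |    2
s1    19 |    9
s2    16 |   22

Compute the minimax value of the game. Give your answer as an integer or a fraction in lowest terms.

137/8

Row minima are 9 and 16, so Alice's maximin is 16; column maxima are 19 and 22, so Bob's minimax is 19. These differ, so the equilibrium is in mixed strategies.
Let Alice play s1 with probability p. Bob is indifferent when 19p + 16(1−p) = 9p + 22(1−p), giving p = 3/8.
Let Bob play 1 with probability q. Alice is indifferent when 19q + 9(1−q) = 16q + 22(1−q), giving q = 13/16.
The value is 19·(13/16) + (9)·(3/16) = 137/8.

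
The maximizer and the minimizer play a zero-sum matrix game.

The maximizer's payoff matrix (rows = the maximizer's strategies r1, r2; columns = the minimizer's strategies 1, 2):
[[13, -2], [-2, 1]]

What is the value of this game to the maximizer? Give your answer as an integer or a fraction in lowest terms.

1/2

Row minima are -2 and -2, so the maximizer's maximin is -2; column maxima are 13 and 1, so the minimizer's minimax is 1. These differ, so the equilibrium is in mixed strategies.
Let the maximizer play r1 with probability p. The minimizer is indifferent when 13p − 2(1−p) = −2p + (1−p), giving p = 1/6.
Let the minimizer play 1 with probability q. The maximizer is indifferent when 13q − 2(1−q) = −2q + (1−q), giving q = 1/6.
The value is 13·(1/6) + (-2)·(5/6) = 1/2.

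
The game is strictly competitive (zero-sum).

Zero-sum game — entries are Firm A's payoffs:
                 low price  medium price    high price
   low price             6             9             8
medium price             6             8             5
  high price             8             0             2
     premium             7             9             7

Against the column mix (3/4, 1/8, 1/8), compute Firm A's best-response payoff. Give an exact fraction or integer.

low price: (6)·(3/4) + (9)·(1/8) + (8)·(1/8) = 53/8.
medium price: (6)·(3/4) + (8)·(1/8) + (5)·(1/8) = 49/8.
high price: (8)·(3/4) + (0)·(1/8) + (2)·(1/8) = 25/4.
premium: (7)·(3/4) + (9)·(1/8) + (7)·(1/8) = 29/4.
The best pure response is premium with expected payoff 29/4.

29/4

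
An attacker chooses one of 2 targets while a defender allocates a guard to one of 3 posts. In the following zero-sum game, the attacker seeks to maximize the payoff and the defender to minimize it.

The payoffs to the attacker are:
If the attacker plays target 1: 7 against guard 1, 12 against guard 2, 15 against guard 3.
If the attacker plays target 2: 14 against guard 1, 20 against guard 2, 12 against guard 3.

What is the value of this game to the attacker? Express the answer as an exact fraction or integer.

63/5

Column guard 2 is strictly dominated by guard 1 for the defender (it gives the attacker more in every row).
The remaining 2×2 game on (target 1, target 2) × (guard 1, guard 3) has no saddle point. Let the attacker play target 1 with probability p; indifference gives 7p + 14(1−p) = 15p + 12(1−p), so p = 1/5.
Similarly the defender's optimal q on guard 1 is 3/10, and the value is 7·(3/10) + (15)·(7/10) = 63/5.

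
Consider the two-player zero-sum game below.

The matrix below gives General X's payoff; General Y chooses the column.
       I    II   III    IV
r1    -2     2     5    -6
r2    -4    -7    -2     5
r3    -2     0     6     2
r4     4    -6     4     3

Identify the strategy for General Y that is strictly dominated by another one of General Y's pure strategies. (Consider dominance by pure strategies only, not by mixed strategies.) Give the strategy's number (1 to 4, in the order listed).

General Y prefers columns that give General X less. Compare III with II: 2 < 5, -7 < -2, 0 < 6, -6 < 4.
So II strictly dominates III for General Y; III is strictly dominated.

3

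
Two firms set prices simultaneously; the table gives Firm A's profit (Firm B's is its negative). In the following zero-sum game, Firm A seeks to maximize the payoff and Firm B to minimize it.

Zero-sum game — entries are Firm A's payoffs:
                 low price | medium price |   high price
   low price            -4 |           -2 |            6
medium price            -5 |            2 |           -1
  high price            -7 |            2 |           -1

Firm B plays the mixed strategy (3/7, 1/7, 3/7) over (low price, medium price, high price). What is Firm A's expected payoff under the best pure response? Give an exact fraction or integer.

4/7

low price: (-4)·(3/7) + (-2)·(1/7) + (6)·(3/7) = 4/7.
medium price: (-5)·(3/7) + (2)·(1/7) + (-1)·(3/7) = -16/7.
high price: (-7)·(3/7) + (2)·(1/7) + (-1)·(3/7) = -22/7.
The best pure response is low price with expected payoff 4/7.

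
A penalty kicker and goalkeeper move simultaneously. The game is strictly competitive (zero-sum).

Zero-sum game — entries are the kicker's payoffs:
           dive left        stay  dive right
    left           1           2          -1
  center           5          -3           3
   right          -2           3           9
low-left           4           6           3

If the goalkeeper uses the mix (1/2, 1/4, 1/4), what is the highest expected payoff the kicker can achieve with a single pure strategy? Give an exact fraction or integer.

left: (1)·(1/2) + (2)·(1/4) + (-1)·(1/4) = 3/4.
center: (5)·(1/2) + (-3)·(1/4) + (3)·(1/4) = 5/2.
right: (-2)·(1/2) + (3)·(1/4) + (9)·(1/4) = 2.
low-left: (4)·(1/2) + (6)·(1/4) + (3)·(1/4) = 17/4.
The best pure response is low-left with expected payoff 17/4.

17/4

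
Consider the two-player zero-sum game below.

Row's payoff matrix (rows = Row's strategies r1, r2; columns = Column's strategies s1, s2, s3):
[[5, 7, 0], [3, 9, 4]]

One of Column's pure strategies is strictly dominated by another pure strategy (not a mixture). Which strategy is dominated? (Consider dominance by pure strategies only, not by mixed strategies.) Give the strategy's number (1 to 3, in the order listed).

2

Column prefers columns that give Row less. Compare s2 with s1: 5 < 7, 3 < 9.
So s1 strictly dominates s2 for Column; s2 is strictly dominated.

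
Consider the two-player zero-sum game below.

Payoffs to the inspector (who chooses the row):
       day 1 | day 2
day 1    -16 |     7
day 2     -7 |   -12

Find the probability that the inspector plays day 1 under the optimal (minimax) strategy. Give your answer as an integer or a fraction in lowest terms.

5/28

Row minima are -16 and -12, so the inspector's maximin is -12; column maxima are -7 and 7, so the inspectee's minimax is -7. These differ, so the equilibrium is in mixed strategies.
Let the inspector play day 1 with probability p. The inspectee is indifferent when −16p − 7(1−p) = 7p − 12(1−p), giving p = 5/28.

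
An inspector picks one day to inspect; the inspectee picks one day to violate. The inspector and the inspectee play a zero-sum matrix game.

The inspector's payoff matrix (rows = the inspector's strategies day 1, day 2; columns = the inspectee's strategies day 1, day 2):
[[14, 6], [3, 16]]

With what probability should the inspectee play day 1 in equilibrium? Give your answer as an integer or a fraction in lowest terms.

Row minima are 6 and 3, so the inspector's maximin is 6; column maxima are 14 and 16, so the inspectee's minimax is 14. These differ, so the equilibrium is in mixed strategies.
Let the inspectee play day 1 with probability q. The inspector is indifferent when 14q + 6(1−q) = 3q + 16(1−q), giving q = 10/21.

10/21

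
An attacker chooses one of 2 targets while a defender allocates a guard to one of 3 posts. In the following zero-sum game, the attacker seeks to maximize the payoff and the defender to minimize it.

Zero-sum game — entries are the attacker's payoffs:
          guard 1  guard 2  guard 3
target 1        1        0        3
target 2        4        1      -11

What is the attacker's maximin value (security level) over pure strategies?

0

The worst-case payoff for each row is target 1: 0, target 2: -11.
The best of these is 0.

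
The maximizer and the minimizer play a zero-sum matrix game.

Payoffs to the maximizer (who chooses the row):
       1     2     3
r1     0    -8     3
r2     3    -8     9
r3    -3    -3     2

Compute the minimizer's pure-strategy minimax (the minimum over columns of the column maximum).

The worst case (largest entry) in each column is 1: 3, 2: -3, 3: 9.
The best (smallest) of these is -3.

-3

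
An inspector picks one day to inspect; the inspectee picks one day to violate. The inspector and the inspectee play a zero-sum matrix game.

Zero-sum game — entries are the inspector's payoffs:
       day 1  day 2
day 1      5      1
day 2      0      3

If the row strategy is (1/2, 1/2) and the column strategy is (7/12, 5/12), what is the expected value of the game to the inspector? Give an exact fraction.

Against (7/12, 5/12), each row's expected payoff is day 1: 10/3; day 2: 5/4.
Taking the (1/2, 1/2)-weighted average: (1/2)·(10/3) + (1/2)·(5/4) = 55/24.

55/24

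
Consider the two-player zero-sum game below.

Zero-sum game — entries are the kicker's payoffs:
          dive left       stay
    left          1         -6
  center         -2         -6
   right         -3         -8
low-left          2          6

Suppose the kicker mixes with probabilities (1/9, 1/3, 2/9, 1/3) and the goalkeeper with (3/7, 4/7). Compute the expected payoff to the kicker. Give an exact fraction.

-103/63

Against (3/7, 4/7), each row's expected payoff is left: -3; center: -30/7; right: -41/7; low-left: 30/7.
Taking the (1/9, 1/3, 2/9, 1/3)-weighted average: (1/9)·(-3) + (1/3)·(-30/7) + (2/9)·(-41/7) + (1/3)·(30/7) = -103/63.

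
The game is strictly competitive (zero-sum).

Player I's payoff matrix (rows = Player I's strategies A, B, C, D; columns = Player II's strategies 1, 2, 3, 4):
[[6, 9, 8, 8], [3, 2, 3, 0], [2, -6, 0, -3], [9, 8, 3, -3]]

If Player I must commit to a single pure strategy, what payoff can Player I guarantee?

The worst-case payoff for each row is A: 6, B: 0, C: -6, D: -3.
The best of these is 6.

6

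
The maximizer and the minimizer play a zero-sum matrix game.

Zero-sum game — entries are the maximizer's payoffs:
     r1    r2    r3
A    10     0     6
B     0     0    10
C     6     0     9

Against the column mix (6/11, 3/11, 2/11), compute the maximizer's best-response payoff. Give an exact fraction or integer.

A: (10)·(6/11) + (0)·(3/11) + (6)·(2/11) = 72/11.
B: (0)·(6/11) + (0)·(3/11) + (10)·(2/11) = 20/11.
C: (6)·(6/11) + (0)·(3/11) + (9)·(2/11) = 54/11.
The best pure response is A with expected payoff 72/11.

72/11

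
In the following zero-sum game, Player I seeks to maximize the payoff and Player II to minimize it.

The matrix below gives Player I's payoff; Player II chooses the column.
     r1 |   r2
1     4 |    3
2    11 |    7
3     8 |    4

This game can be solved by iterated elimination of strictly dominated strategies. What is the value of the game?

Row 3 is strictly dominated by row 2 (11>8, 7>4); eliminate 3.
Row 1 is strictly dominated by row 2 (11>4, 7>3); eliminate 1.
Column r1 is strictly dominated by r2 for Player II (7<11); eliminate r1.
Only (2, r2) remains, with payoff 7.

7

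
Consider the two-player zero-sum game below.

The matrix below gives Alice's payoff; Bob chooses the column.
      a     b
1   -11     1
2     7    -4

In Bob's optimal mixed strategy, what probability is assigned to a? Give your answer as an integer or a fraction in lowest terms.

5/23

Row minima are -11 and -4, so Alice's maximin is -4; column maxima are 7 and 1, so Bob's minimax is 1. These differ, so the equilibrium is in mixed strategies.
Let Bob play a with probability q. Alice is indifferent when −11q + (1−q) = 7q − 4(1−q), giving q = 5/23.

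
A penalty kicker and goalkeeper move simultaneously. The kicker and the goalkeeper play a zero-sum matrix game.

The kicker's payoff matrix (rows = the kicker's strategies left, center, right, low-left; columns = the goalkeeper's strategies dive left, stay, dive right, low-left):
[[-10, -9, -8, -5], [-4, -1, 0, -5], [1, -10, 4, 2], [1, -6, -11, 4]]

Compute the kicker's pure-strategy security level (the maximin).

The worst-case payoff for each row is left: -10, center: -5, right: -10, low-left: -11.
The best of these is -5.

-5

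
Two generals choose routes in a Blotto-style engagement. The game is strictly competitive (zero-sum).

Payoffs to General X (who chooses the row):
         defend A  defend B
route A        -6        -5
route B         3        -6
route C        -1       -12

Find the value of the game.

Row route C is strictly dominated by row route B, so General X never plays it.
The remaining 2×2 game on (route A, route B) × (defend A, defend B) has no saddle point. Let General X play route A with probability p; indifference gives −6p + 3(1−p) = −5p − 6(1−p), so p = 9/10.
Similarly General Y's optimal q on defend A is 1/10, and the value is -6·(1/10) + (-5)·(9/10) = -51/10.

-51/10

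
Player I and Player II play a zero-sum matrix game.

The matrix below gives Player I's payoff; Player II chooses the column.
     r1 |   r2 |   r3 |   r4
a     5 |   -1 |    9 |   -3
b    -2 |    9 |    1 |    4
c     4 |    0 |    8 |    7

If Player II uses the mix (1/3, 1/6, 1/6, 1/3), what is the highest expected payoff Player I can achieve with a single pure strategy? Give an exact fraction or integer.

5

a: (5)·(1/3) + (-1)·(1/6) + (9)·(1/6) + (-3)·(1/3) = 2.
b: (-2)·(1/3) + (9)·(1/6) + (1)·(1/6) + (4)·(1/3) = 7/3.
c: (4)·(1/3) + (0)·(1/6) + (8)·(1/6) + (7)·(1/3) = 5.
The best pure response is c with expected payoff 5.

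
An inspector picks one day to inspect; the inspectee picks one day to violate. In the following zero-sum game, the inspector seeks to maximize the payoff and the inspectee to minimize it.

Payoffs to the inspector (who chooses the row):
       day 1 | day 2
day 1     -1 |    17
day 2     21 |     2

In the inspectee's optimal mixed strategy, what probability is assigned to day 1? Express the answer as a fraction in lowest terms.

Row minima are -1 and 2, so the inspector's maximin is 2; column maxima are 21 and 17, so the inspectee's minimax is 17. These differ, so the equilibrium is in mixed strategies.
Let the inspectee play day 1 with probability q. The inspector is indifferent when −q + 17(1−q) = 21q + 2(1−q), giving q = 15/37.

15/37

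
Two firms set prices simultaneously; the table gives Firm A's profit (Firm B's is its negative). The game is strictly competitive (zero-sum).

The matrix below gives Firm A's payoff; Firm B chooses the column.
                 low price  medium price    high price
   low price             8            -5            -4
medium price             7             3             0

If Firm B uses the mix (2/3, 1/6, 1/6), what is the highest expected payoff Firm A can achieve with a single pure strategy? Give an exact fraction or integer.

31/6

low price: (8)·(2/3) + (-5)·(1/6) + (-4)·(1/6) = 23/6.
medium price: (7)·(2/3) + (3)·(1/6) + (0)·(1/6) = 31/6.
The best pure response is medium price with expected payoff 31/6.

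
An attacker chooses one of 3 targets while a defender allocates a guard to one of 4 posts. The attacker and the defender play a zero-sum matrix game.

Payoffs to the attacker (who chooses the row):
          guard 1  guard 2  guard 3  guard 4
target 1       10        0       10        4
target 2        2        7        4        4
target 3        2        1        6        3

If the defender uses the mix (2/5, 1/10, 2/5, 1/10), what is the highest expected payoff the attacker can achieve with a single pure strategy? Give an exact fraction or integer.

target 1: (10)·(2/5) + (0)·(1/10) + (10)·(2/5) + (4)·(1/10) = 42/5.
target 2: (2)·(2/5) + (7)·(1/10) + (4)·(2/5) + (4)·(1/10) = 7/2.
target 3: (2)·(2/5) + (1)·(1/10) + (6)·(2/5) + (3)·(1/10) = 18/5.
The best pure response is target 1 with expected payoff 42/5.

42/5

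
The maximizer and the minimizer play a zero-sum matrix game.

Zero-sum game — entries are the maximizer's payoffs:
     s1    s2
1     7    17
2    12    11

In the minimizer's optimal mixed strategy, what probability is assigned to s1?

6/11

Row minima are 7 and 11, so the maximizer's maximin is 11; column maxima are 12 and 17, so the minimizer's minimax is 12. These differ, so the equilibrium is in mixed strategies.
Let the minimizer play s1 with probability q. The maximizer is indifferent when 7q + 17(1−q) = 12q + 11(1−q), giving q = 6/11.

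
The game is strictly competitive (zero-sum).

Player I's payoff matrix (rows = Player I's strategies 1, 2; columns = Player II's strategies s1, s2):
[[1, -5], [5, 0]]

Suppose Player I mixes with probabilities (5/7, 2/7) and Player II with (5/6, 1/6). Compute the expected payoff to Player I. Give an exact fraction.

25/21

Against (5/6, 1/6), each row's expected payoff is 1: 0; 2: 25/6.
Taking the (5/7, 2/7)-weighted average: (5/7)·(0) + (2/7)·(25/6) = 25/21.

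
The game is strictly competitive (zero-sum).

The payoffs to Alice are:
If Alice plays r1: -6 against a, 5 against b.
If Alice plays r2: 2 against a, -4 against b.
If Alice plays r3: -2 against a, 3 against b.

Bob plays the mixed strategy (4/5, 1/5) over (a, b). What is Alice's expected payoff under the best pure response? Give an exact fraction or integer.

4/5

r1: (-6)·(4/5) + (5)·(1/5) = -19/5.
r2: (2)·(4/5) + (-4)·(1/5) = 4/5.
r3: (-2)·(4/5) + (3)·(1/5) = -1.
The best pure response is r2 with expected payoff 4/5.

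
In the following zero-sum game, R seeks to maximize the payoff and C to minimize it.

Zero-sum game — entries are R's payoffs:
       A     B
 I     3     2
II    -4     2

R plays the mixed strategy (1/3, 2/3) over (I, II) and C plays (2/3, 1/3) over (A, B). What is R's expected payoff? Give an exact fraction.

-4/9

Against (2/3, 1/3), each row's expected payoff is I: 8/3; II: -2.
Taking the (1/3, 2/3)-weighted average: (1/3)·(8/3) + (2/3)·(-2) = -4/9.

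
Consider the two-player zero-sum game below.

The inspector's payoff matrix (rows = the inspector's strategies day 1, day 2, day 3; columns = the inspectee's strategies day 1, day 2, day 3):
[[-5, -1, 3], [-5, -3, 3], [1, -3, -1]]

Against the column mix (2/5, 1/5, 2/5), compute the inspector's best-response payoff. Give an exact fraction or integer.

-3/5

day 1: (-5)·(2/5) + (-1)·(1/5) + (3)·(2/5) = -1.
day 2: (-5)·(2/5) + (-3)·(1/5) + (3)·(2/5) = -7/5.
day 3: (1)·(2/5) + (-3)·(1/5) + (-1)·(2/5) = -3/5.
The best pure response is day 3 with expected payoff -3/5.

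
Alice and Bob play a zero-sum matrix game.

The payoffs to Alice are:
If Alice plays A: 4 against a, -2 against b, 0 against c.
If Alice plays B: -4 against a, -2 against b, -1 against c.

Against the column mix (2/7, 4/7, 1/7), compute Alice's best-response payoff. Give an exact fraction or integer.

0

A: (4)·(2/7) + (-2)·(4/7) + (0)·(1/7) = 0.
B: (-4)·(2/7) + (-2)·(4/7) + (-1)·(1/7) = -17/7.
The best pure response is A with expected payoff 0.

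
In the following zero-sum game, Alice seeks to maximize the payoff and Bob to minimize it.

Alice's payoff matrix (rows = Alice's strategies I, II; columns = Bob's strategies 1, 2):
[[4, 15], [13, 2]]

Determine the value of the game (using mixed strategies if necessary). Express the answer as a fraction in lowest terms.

Row minima are 4 and 2, so Alice's maximin is 4; column maxima are 13 and 15, so Bob's minimax is 13. These differ, so the equilibrium is in mixed strategies.
Let Alice play I with probability p. Bob is indifferent when 4p + 13(1−p) = 15p + 2(1−p), giving p = 1/2.
Let Bob play 1 with probability q. Alice is indifferent when 4q + 15(1−q) = 13q + 2(1−q), giving q = 13/22.
The value is 4·(13/22) + (15)·(9/22) = 17/2.

17/2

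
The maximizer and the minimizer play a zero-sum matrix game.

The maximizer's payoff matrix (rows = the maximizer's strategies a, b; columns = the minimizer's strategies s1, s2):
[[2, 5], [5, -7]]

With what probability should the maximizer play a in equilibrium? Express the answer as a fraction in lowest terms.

4/5

Row minima are 2 and -7, so the maximizer's maximin is 2; column maxima are 5 and 5, so the minimizer's minimax is 5. These differ, so the equilibrium is in mixed strategies.
Let the maximizer play a with probability p. The minimizer is indifferent when 2p + 5(1−p) = 5p − 7(1−p), giving p = 4/5.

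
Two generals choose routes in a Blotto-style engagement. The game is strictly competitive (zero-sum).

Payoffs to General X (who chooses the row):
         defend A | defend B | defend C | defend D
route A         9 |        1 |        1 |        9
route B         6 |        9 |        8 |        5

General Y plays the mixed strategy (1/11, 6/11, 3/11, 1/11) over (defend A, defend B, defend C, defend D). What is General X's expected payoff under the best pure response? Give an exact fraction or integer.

route A: (9)·(1/11) + (1)·(6/11) + (1)·(3/11) + (9)·(1/11) = 27/11.
route B: (6)·(1/11) + (9)·(6/11) + (8)·(3/11) + (5)·(1/11) = 89/11.
The best pure response is route B with expected payoff 89/11.

89/11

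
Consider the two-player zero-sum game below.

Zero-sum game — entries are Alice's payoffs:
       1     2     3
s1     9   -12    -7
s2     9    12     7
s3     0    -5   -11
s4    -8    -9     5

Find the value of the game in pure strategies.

7

Row minima: -12, 7, -11, -9 → Alice's maximin is 7.
Column maxima: 9, 12, 7 → Bob's minimax is 7.
They coincide at (s2, 3), so the value is 7.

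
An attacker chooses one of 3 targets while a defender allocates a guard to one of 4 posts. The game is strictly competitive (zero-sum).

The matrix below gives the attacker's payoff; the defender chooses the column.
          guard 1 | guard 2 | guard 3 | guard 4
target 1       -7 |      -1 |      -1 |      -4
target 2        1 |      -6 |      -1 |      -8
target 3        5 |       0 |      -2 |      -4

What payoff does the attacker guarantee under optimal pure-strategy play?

-4

Row minima: -7, -8, -4 → the attacker's maximin is -4.
Column maxima: 5, 0, -1, -4 → the defender's minimax is -4.
They coincide at (target 3, guard 4), so the value is -4.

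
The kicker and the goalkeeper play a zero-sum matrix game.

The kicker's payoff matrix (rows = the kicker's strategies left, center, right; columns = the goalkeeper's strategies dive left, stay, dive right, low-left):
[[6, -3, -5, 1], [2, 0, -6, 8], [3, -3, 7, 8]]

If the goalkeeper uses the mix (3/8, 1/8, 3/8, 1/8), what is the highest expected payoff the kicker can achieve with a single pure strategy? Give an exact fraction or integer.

left: (6)·(3/8) + (-3)·(1/8) + (-5)·(3/8) + (1)·(1/8) = 1/8.
center: (2)·(3/8) + (0)·(1/8) + (-6)·(3/8) + (8)·(1/8) = -1/2.
right: (3)·(3/8) + (-3)·(1/8) + (7)·(3/8) + (8)·(1/8) = 35/8.
The best pure response is right with expected payoff 35/8.

35/8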